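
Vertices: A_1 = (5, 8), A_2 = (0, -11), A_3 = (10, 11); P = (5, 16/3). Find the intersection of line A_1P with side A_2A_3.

(5, 0)

Barycentric coordinates of P with respect to A_1A_2A_3: (2/3, 1/6, 1/6).
On side A_2A_3 the A_1-coordinate is zero; dropping P's A_1-weight 2/3 and renormalizing the remaining 1/6 : 1/6 gives weights 1/2, 1/2 on A_2, A_3.
Q = (1/2)·(0, -11) + (1/2)·(10, 11) = (5, 0).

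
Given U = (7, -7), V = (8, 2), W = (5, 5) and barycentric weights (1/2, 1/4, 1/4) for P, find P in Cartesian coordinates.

(27/4, -7/4)

P = (1/2)·U + (1/4)·V + (1/4)·W.
x-coordinate: (1/2)·7 + (1/4)·8 + (1/4)·5 = 27/4.
y-coordinate: (1/2)·(-7) + (1/4)·2 + (1/4)·5 = -7/4.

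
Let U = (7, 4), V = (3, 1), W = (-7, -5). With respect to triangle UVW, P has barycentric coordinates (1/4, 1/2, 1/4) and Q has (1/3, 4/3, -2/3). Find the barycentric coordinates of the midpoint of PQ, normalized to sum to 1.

Since both coordinate triples sum to 1, the midpoint's barycentrics are the componentwise average.
(1/4+1/3)/2 = 7/24; similarly 11/12 and -5/24.

(7/24, 11/12, -5/24)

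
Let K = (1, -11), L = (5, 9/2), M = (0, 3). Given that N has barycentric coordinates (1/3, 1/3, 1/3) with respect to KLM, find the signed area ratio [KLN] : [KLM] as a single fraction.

The signed ratio [KLN]/[KLM] equals the barycentric coordinate of N at vertex M, which is 1/3.

1/3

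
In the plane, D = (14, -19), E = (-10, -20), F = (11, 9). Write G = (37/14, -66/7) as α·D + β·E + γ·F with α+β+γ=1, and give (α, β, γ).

Signed area of the reference triangle: [DEF] = ½·(14·(-20−9) + (-10)·(9−(-19)) + 11·(-19−(-20))) = ½·(-406 − 280 + 11) = -675/2.
[GEF] = ½·((37/14)·(-20−9) + (-10)·(9−(-66/7)) + 11·(-66/7−(-20))) = ½·(-1073/14 − 1290/7 + 814/7) = -2025/28, so the D-coordinate is (-2025/28)/(-675/2) = 3/14.
[DGF] = ½·(14·(-66/7−9) + (37/14)·(9−(-19)) + 11·(-19−(-66/7))) = ½·(-258 + 74 − 737/7) = -2025/14, so the E-coordinate is 3/7.
[DEG] = ½·(14·(-20−(-66/7)) + (-10)·(-66/7−(-19)) + (37/14)·(-19−(-20))) = ½·(-148 − 670/7 + 37/14) = -3375/28, so the F-coordinate is 5/14.

(3/14, 3/7, 5/14)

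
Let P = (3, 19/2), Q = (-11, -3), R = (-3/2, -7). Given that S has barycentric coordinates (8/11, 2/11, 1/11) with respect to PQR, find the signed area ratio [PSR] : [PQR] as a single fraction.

2/11

The signed ratio [PSR]/[PQR] equals the barycentric coordinate of S at vertex Q, which is 2/11.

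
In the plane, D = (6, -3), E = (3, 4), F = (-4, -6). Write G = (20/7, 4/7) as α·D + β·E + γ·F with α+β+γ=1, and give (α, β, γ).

(2/7, 4/7, 1/7)

Signed area of the reference triangle: [DEF] = ½·(6·(4−(-6)) + 3·(-6−(-3)) + (-4)·(-3−4)) = ½·(60 − 9 + 28) = 79/2.
[GEF] = ½·((20/7)·(4−(-6)) + 3·(-6−(4/7)) + (-4)·(4/7−4)) = ½·(200/7 − 138/7 + 96/7) = 79/7, so the D-coordinate is (79/7)/(79/2) = 2/7.
[DGF] = ½·(6·(4/7−(-6)) + (20/7)·(-6−(-3)) + (-4)·(-3−(4/7))) = ½·(276/7 − 60/7 + 100/7) = 158/7, so the E-coordinate is 4/7.
[DEG] = ½·(6·(4−(4/7)) + 3·(4/7−(-3)) + (20/7)·(-3−4)) = ½·(144/7 + 75/7 − 20) = 79/14, so the F-coordinate is 1/7.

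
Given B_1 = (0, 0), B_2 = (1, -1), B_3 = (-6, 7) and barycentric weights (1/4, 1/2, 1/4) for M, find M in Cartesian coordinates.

(-1, 5/4)

M = (1/4)·B_1 + (1/2)·B_2 + (1/4)·B_3.
x-coordinate: (1/4)·0 + (1/2)·1 + (1/4)·(-6) = -1.
y-coordinate: (1/4)·0 + (1/2)·(-1) + (1/4)·7 = 5/4.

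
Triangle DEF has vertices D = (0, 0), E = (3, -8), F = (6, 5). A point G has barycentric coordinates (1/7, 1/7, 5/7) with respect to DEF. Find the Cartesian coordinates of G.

(33/7, 17/7)

G = (1/7)·D + (1/7)·E + (5/7)·F.
x-coordinate: (1/7)·0 + (1/7)·3 + (5/7)·6 = 33/7.
y-coordinate: (1/7)·0 + (1/7)·(-8) + (5/7)·5 = 17/7.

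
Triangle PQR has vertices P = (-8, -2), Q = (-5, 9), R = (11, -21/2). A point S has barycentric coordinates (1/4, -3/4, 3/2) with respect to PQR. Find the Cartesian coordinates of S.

(73/4, -23)

S = (1/4)·P + (-3/4)·Q + (3/2)·R.
x-coordinate: (1/4)·(-8) + (-3/4)·(-5) + (3/2)·11 = 73/4.
y-coordinate: (1/4)·(-2) + (-3/4)·9 + (3/2)·(-21/2) = -23.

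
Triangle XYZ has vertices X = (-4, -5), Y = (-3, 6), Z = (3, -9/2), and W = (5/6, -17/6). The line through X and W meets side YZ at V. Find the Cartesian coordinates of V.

(9/5, -12/5)

Barycentric coordinates of W with respect to XYZ: (1/6, 1/6, 2/3).
On side YZ the X-coordinate is zero; dropping W's X-weight 1/6 and renormalizing the remaining 1/6 : 2/3 gives weights 1/5, 4/5 on Y, Z.
V = (1/5)·(-3, 6) + (4/5)·(3, -9/2) = (9/5, -12/5).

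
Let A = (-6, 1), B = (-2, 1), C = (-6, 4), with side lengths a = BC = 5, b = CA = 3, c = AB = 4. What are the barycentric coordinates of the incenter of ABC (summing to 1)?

(5/12, 1/4, 1/3)

The incenter has barycentric coordinates proportional to the opposite side lengths: (5 : 3 : 4).
Normalizing by 5+3+4 = 12 gives (5/12, 1/4, 1/3).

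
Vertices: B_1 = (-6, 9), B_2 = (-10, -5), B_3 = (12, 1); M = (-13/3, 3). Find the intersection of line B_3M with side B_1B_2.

Barycentric coordinates of M with respect to B_1B_2B_3: (1/2, 1/3, 1/6).
On side B_1B_2 the B_3-coordinate is zero; dropping M's B_3-weight 1/6 and renormalizing the remaining 1/2 : 1/3 gives weights 3/5, 2/5 on B_1, B_2.
N = (3/5)·(-6, 9) + (2/5)·(-10, -5) = (-38/5, 17/5).

(-38/5, 17/5)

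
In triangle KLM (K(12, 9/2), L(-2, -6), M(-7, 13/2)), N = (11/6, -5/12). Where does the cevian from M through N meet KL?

Barycentric coordinates of N with respect to KLM: (1/3, 1/2, 1/6).
On side KL the M-coordinate is zero; dropping N's M-weight 1/6 and renormalizing the remaining 1/3 : 1/2 gives weights 2/5, 3/5 on K, L.
J = (2/5)·(12, 9/2) + (3/5)·(-2, -6) = (18/5, -9/5).

(18/5, -9/5)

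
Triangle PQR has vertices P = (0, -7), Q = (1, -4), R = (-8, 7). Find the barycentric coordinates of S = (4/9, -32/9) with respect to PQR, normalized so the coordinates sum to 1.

Signed area of the reference triangle: [PQR] = ½·(0·(-4−7) + 1·(7−(-7)) + (-8)·(-7−(-4))) = ½·(0 + 14 + 24) = 19.
[SQR] = ½·((4/9)·(-4−7) + 1·(7−(-32/9)) + (-8)·(-32/9−(-4))) = ½·(-44/9 + 95/9 − 32/9) = 19/18, so the P-coordinate is (19/18)/19 = 1/18.
[PSR] = ½·(0·(-32/9−7) + (4/9)·(7−(-7)) + (-8)·(-7−(-32/9))) = ½·(0 + 56/9 + 248/9) = 152/9, so the Q-coordinate is 8/9.
[PQS] = ½·(0·(-4−(-32/9)) + 1·(-32/9−(-7)) + (4/9)·(-7−(-4))) = ½·(0 + 31/9 − 4/3) = 19/18, so the R-coordinate is 1/18.

(1/18, 8/9, 1/18)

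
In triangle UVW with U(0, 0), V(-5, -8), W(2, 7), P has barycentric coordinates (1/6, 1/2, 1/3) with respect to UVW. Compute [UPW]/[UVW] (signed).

The signed ratio [UPW]/[UVW] equals the barycentric coordinate of P at vertex V, which is 1/2.

1/2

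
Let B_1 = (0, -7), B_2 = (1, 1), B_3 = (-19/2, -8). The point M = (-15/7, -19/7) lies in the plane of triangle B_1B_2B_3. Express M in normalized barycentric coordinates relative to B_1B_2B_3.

Signed area of the reference triangle: [B_1B_2B_3] = ½·(0·(1−(-8)) + 1·(-8−(-7)) + (-19/2)·(-7−1)) = ½·(0 − 1 + 76) = 75/2.
[MB_2B_3] = ½·((-15/7)·(1−(-8)) + 1·(-8−(-19/7)) + (-19/2)·(-19/7−1)) = ½·(-135/7 − 37/7 + 247/7) = 75/14, so the B_1-coordinate is (75/14)/(75/2) = 1/7.
[B_1MB_3] = ½·(0·(-19/7−(-8)) + (-15/7)·(-8−(-7)) + (-19/2)·(-7−(-19/7))) = ½·(0 + 15/7 + 285/7) = 150/7, so the B_2-coordinate is 4/7.
[B_1B_2M] = ½·(0·(1−(-19/7)) + 1·(-19/7−(-7)) + (-15/7)·(-7−1)) = ½·(0 + 30/7 + 120/7) = 75/7, so the B_3-coordinate is 2/7.
Check: 1/7 + 4/7 + 2/7 = 1.

(1/7, 4/7, 2/7)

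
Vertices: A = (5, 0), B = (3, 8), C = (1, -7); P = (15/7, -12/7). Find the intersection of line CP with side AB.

(11/3, 16/3)

Barycentric coordinates of P with respect to ABC: (1/7, 2/7, 4/7).
On side AB the C-coordinate is zero; dropping P's C-weight 4/7 and renormalizing the remaining 1/7 : 2/7 gives weights 1/3, 2/3 on A, B.
Q = (1/3)·(5, 0) + (2/3)·(3, 8) = (11/3, 16/3).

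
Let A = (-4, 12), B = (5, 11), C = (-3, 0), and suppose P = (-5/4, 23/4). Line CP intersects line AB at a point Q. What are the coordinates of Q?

(1/2, 23/2)

Barycentric coordinates of P with respect to ABC: (1/4, 1/4, 1/2).
On side AB the C-coordinate is zero; dropping P's C-weight 1/2 and renormalizing the remaining 1/4 : 1/4 gives weights 1/2, 1/2 on A, B.
Q = (1/2)·(-4, 12) + (1/2)·(5, 11) = (1/2, 23/2).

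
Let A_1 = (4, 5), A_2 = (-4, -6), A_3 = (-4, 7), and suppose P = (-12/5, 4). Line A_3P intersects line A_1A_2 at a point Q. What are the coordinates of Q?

Barycentric coordinates of P with respect to A_1A_2A_3: (1/5, 1/5, 3/5).
On side A_1A_2 the A_3-coordinate is zero; dropping P's A_3-weight 3/5 and renormalizing the remaining 1/5 : 1/5 gives weights 1/2, 1/2 on A_1, A_2.
Q = (1/2)·(4, 5) + (1/2)·(-4, -6) = (0, -1/2).

(0, -1/2)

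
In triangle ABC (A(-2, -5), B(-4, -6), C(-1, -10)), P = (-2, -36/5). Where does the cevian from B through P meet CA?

Barycentric coordinates of P with respect to ABC: (2/5, 1/5, 2/5).
On side CA the B-coordinate is zero; dropping P's B-weight 1/5 and renormalizing the remaining 2/5 : 2/5 gives weights 1/2, 1/2 on C, A.
Q = (1/2)·(-1, -10) + (1/2)·(-2, -5) = (-3/2, -15/2).

(-3/2, -15/2)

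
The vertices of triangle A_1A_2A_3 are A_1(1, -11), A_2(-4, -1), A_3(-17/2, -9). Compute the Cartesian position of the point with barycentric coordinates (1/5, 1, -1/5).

(-21/10, -7/5)

P = (1/5)·A_1 + 1·A_2 + (-1/5)·A_3.
x-coordinate: (1/5)·1 + 1·(-4) + (-1/5)·(-17/2) = -21/10.
y-coordinate: (1/5)·(-11) + 1·(-1) + (-1/5)·(-9) = -7/5.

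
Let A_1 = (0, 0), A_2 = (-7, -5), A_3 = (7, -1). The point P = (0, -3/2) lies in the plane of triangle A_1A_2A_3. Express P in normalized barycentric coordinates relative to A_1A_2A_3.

Signed area of the reference triangle: [A_1A_2A_3] = ½·(0·(-5−(-1)) + (-7)·(-1−0) + 7·(0−(-5))) = ½·(0 + 7 + 35) = 21.
[PA_2A_3] = ½·(0·(-5−(-1)) + (-7)·(-1−(-3/2)) + 7·(-3/2−(-5))) = ½·(0 − 7/2 + 49/2) = 21/2, so the A_1-coordinate is (21/2)/21 = 1/2.
[A_1PA_3] = ½·(0·(-3/2−(-1)) + 0·(-1−0) + 7·(0−(-3/2))) = ½·(0 + 0 + 21/2) = 21/4, so the A_2-coordinate is 1/4.
[A_1A_2P] = ½·(0·(-5−(-3/2)) + (-7)·(-3/2−0) + 0·(0−(-5))) = ½·(0 + 21/2 + 0) = 21/4, so the A_3-coordinate is 1/4.

(1/2, 1/4, 1/4)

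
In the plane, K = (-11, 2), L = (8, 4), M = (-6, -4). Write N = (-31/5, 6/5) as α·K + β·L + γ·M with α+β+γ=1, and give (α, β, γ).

Signed area of the reference triangle: [KLM] = ½·((-11)·(4−(-4)) + 8·(-4−2) + (-6)·(2−4)) = ½·(-88 − 48 + 12) = -62.
[NLM] = ½·((-31/5)·(4−(-4)) + 8·(-4−(6/5)) + (-6)·(6/5−4)) = ½·(-248/5 − 208/5 + 84/5) = -186/5, so the K-coordinate is (-186/5)/(-62) = 3/5.
[KNM] = ½·((-11)·(6/5−(-4)) + (-31/5)·(-4−2) + (-6)·(2−(6/5))) = ½·(-286/5 + 186/5 − 24/5) = -62/5, so the L-coordinate is 1/5.
[KLN] = ½·((-11)·(4−(6/5)) + 8·(6/5−2) + (-31/5)·(2−4)) = ½·(-154/5 − 32/5 + 62/5) = -62/5, so the M-coordinate is 1/5.
Check: 3/5 + 1/5 + 1/5 = 1.

(3/5, 1/5, 1/5)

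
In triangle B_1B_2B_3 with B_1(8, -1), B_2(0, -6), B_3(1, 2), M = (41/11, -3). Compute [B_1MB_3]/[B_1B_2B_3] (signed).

5/11

[B_1B_2B_3] = ½·(8·(-6−2) + 0·(2−(-1)) + 1·(-1−(-6))) = ½·(-64 + 0 + 5) = -59/2.
[B_1MB_3] = ½·(8·(-3−2) + (41/11)·(2−(-1)) + 1·(-1−(-3))) = ½·(-40 + 123/11 + 2) = -295/22, so the ratio is (-295/22)/(-59/2) = 5/11.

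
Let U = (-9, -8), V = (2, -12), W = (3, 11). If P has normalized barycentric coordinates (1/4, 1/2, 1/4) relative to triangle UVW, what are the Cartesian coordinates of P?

P = (1/4)·U + (1/2)·V + (1/4)·W.
x-coordinate: (1/4)·(-9) + (1/2)·2 + (1/4)·3 = -1/2.
y-coordinate: (1/4)·(-8) + (1/2)·(-12) + (1/4)·11 = -21/4.

(-1/2, -21/4)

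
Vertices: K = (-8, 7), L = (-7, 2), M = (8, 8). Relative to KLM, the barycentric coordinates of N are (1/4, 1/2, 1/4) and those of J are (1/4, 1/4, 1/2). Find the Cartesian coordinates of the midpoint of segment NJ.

(-13/8, 11/2)

Barycentric coordinates of the midpoint are the average: (1/4, 3/8, 3/8).
Converting: (1/4)·K + (3/8)·L + (3/8)·M = (-13/8, 11/2).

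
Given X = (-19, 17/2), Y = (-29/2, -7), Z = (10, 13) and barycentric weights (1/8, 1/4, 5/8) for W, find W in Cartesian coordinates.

(1/4, 119/16)

W = (1/8)·X + (1/4)·Y + (5/8)·Z.
x-coordinate: (1/8)·(-19) + (1/4)·(-29/2) + (5/8)·10 = 1/4.
y-coordinate: (1/8)·(17/2) + (1/4)·(-7) + (5/8)·13 = 119/16.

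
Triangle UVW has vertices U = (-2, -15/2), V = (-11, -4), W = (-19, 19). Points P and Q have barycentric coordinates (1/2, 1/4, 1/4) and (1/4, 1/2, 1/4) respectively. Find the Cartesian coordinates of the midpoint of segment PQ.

(-77/8, 7/16)

Barycentric coordinates of the midpoint are the average: (3/8, 3/8, 1/4).
Converting: (3/8)·U + (3/8)·V + (1/4)·W = (-77/8, 7/16).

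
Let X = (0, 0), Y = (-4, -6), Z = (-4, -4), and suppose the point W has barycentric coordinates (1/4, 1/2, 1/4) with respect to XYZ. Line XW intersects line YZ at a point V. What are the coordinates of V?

(-4, -16/3)

Line XW meets YZ where the X-coordinate vanishes; zeroing W's X-weight and renormalizing leaves Y, Z-weights 1/2 : 1/4 → (2/3, 1/3).
So V = (2/3)·Y + (1/3)·Z = (-4, -16/3).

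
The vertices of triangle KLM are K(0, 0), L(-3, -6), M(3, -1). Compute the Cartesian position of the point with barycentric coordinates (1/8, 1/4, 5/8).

N = (1/8)·K + (1/4)·L + (5/8)·M.
x-coordinate: (1/8)·0 + (1/4)·(-3) + (5/8)·3 = 9/8.
y-coordinate: (1/8)·0 + (1/4)·(-6) + (5/8)·(-1) = -17/8.

(9/8, -17/8)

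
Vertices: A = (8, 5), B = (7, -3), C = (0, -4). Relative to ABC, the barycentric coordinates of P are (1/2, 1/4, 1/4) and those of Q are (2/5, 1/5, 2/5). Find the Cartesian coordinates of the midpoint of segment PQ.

Barycentric coordinates of the midpoint are the average: (9/20, 9/40, 13/40).
Converting: (9/20)·A + (9/40)·B + (13/40)·C = (207/40, 11/40).

(207/40, 11/40)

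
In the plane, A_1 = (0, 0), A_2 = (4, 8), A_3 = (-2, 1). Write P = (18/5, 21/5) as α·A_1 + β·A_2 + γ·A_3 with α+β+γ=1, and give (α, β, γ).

(1, 3/5, -3/5)

Signed area of the reference triangle: [A_1A_2A_3] = ½·(0·(8−1) + 4·(1−0) + (-2)·(0−8)) = ½·(0 + 4 + 16) = 10.
[PA_2A_3] = ½·((18/5)·(8−1) + 4·(1−(21/5)) + (-2)·(21/5−8)) = ½·(126/5 − 64/5 + 38/5) = 10, so the A_1-coordinate is 10/10 = 1.
[A_1PA_3] = ½·(0·(21/5−1) + (18/5)·(1−0) + (-2)·(0−(21/5))) = ½·(0 + 18/5 + 42/5) = 6, so the A_2-coordinate is 3/5.
[A_1A_2P] = ½·(0·(8−(21/5)) + 4·(21/5−0) + (18/5)·(0−8)) = ½·(0 + 84/5 − 144/5) = -6, so the A_3-coordinate is -3/5.
Check: 1 + 3/5 − 3/5 = 1.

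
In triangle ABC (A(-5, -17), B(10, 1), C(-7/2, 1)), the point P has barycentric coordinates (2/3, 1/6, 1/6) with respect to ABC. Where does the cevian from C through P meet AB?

Line CP meets AB where the C-coordinate vanishes; zeroing P's C-weight and renormalizing leaves A, B-weights 2/3 : 1/6 → (4/5, 1/5).
So Q = (4/5)·A + (1/5)·B = (-2, -67/5).

(-2, -67/5)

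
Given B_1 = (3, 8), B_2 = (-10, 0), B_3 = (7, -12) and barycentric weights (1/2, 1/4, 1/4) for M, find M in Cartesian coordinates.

M = (1/2)·B_1 + (1/4)·B_2 + (1/4)·B_3.
x-coordinate: (1/2)·3 + (1/4)·(-10) + (1/4)·7 = 3/4.
y-coordinate: (1/2)·8 + (1/4)·0 + (1/4)·(-12) = 1.

(3/4, 1)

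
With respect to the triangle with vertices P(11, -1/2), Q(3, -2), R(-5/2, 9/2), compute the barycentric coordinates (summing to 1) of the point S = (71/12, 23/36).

Signed area of the reference triangle: [PQR] = ½·(11·(-2−(9/2)) + 3·(9/2−(-1/2)) + (-5/2)·(-1/2−(-2))) = ½·(-143/2 + 15 − 15/4) = -241/8.
[SQR] = ½·((71/12)·(-2−(9/2)) + 3·(9/2−(23/36)) + (-5/2)·(23/36−(-2))) = ½·(-923/24 + 139/12 − 475/72) = -1205/72, so the P-coordinate is (-1205/72)/(-241/8) = 5/9.
[PSR] = ½·(11·(23/36−(9/2)) + (71/12)·(9/2−(-1/2)) + (-5/2)·(-1/2−(23/36))) = ½·(-1529/36 + 355/12 + 205/72) = -241/48, so the Q-coordinate is 1/6.
[PQS] = ½·(11·(-2−(23/36)) + 3·(23/36−(-1/2)) + (71/12)·(-1/2−(-2))) = ½·(-1045/36 + 41/12 + 71/8) = -1205/144, so the R-coordinate is 5/18.

(5/9, 1/6, 5/18)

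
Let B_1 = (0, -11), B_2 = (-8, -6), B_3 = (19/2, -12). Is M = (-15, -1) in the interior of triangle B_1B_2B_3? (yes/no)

no

Barycentric coordinates of M: (-91/79, 160/79, 10/79).
The three coordinates are negative, positive, positive; a point is interior exactly when all three are positive.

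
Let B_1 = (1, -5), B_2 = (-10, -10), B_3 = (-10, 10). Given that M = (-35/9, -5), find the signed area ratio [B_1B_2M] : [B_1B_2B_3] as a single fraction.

1/9

[B_1B_2B_3] = ½·(1·(-10−10) + (-10)·(10−(-5)) + (-10)·(-5−(-10))) = ½·(-20 − 150 − 50) = -110.
[B_1B_2M] = ½·(1·(-10−(-5)) + (-10)·(-5−(-5)) + (-35/9)·(-5−(-10))) = ½·(-5 + 0 − 175/9) = -110/9, so the ratio is (-110/9)/(-110) = 1/9.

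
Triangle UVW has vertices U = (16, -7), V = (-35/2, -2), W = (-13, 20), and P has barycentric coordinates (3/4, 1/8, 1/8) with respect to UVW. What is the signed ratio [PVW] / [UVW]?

The signed ratio [PVW]/[UVW] equals the barycentric coordinate of P at vertex U, which is 3/4.

3/4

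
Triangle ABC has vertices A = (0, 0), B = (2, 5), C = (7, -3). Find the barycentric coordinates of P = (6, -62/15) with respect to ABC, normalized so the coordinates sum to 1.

Signed area of the reference triangle: [ABC] = ½·(0·(5−(-3)) + 2·(-3−0) + 7·(0−5)) = ½·(0 − 6 − 35) = -41/2.
[PBC] = ½·(6·(5−(-3)) + 2·(-3−(-62/15)) + 7·(-62/15−5)) = ½·(48 + 34/15 − 959/15) = -41/6, so the A-coordinate is (-41/6)/(-41/2) = 1/3.
[APC] = ½·(0·(-62/15−(-3)) + 6·(-3−0) + 7·(0−(-62/15))) = ½·(0 − 18 + 434/15) = 82/15, so the B-coordinate is -4/15.
[ABP] = ½·(0·(5−(-62/15)) + 2·(-62/15−0) + 6·(0−5)) = ½·(0 − 124/15 − 30) = -287/15, so the C-coordinate is 14/15.
Check: 1/3 − 4/15 + 14/15 = 1.

(1/3, -4/15, 14/15)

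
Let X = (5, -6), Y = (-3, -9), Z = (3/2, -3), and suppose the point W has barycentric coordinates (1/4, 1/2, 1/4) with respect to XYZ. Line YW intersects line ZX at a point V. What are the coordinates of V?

(13/4, -9/2)

Line YW meets ZX where the Y-coordinate vanishes; zeroing W's Y-weight and renormalizing leaves Z, X-weights 1/4 : 1/4 → (1/2, 1/2).
So V = (1/2)·Z + (1/2)·X = (13/4, -9/2).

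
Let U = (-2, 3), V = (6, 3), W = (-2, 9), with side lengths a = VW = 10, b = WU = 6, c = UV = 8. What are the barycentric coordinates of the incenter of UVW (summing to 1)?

The incenter has barycentric coordinates proportional to the opposite side lengths: (10 : 6 : 8).
Normalizing by 10+6+8 = 24 gives (5/12, 1/4, 1/3).

(5/12, 1/4, 1/3)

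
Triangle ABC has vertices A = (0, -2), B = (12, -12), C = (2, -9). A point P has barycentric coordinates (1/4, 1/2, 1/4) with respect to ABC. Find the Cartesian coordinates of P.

(13/2, -35/4)

P = (1/4)·A + (1/2)·B + (1/4)·C.
x-coordinate: (1/4)·0 + (1/2)·12 + (1/4)·2 = 13/2.
y-coordinate: (1/4)·(-2) + (1/2)·(-12) + (1/4)·(-9) = -35/4.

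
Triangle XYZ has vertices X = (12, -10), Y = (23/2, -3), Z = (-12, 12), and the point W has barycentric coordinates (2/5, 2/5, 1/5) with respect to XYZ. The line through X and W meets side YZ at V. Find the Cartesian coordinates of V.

Line XW meets YZ where the X-coordinate vanishes; zeroing W's X-weight and renormalizing leaves Y, Z-weights 2/5 : 1/5 → (2/3, 1/3).
So V = (2/3)·Y + (1/3)·Z = (11/3, 2).

(11/3, 2)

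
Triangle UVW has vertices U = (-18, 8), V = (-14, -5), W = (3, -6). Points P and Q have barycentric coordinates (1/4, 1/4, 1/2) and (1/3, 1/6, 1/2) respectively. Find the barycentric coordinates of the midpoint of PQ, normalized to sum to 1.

(7/24, 5/24, 1/2)

Since both coordinate triples sum to 1, the midpoint's barycentrics are the componentwise average.
(1/4+1/3)/2 = 7/24; similarly 5/24 and 1/2.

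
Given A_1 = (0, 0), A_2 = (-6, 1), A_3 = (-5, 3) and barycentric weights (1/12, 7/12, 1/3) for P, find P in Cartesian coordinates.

(-31/6, 19/12)

P = (1/12)·A_1 + (7/12)·A_2 + (1/3)·A_3.
x-coordinate: (1/12)·0 + (7/12)·(-6) + (1/3)·(-5) = -31/6.
y-coordinate: (1/12)·0 + (7/12)·1 + (1/3)·3 = 19/12.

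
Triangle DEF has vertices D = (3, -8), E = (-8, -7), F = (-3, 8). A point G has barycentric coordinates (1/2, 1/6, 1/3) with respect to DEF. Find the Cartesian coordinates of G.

G = (1/2)·D + (1/6)·E + (1/3)·F.
x-coordinate: (1/2)·3 + (1/6)·(-8) + (1/3)·(-3) = -5/6.
y-coordinate: (1/2)·(-8) + (1/6)·(-7) + (1/3)·8 = -5/2.

(-5/6, -5/2)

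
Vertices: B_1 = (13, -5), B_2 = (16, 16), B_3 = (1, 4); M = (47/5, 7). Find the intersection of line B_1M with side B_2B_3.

(17/2, 10)

Barycentric coordinates of M with respect to B_1B_2B_3: (1/5, 2/5, 2/5).
On side B_2B_3 the B_1-coordinate is zero; dropping M's B_1-weight 1/5 and renormalizing the remaining 2/5 : 2/5 gives weights 1/2, 1/2 on B_2, B_3.
N = (1/2)·(16, 16) + (1/2)·(1, 4) = (17/2, 10).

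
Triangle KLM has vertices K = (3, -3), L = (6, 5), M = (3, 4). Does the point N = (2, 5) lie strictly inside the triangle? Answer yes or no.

Barycentric coordinates of N: (-4/21, -1/3, 32/21).
The three coordinates are negative, negative, positive; a point is interior exactly when all three are positive.

no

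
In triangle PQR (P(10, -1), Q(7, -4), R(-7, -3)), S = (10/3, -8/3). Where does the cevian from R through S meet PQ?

(17/2, -5/2)

Barycentric coordinates of S with respect to PQR: (1/3, 1/3, 1/3).
On side PQ the R-coordinate is zero; dropping S's R-weight 1/3 and renormalizing the remaining 1/3 : 1/3 gives weights 1/2, 1/2 on P, Q.
T = (1/2)·(10, -1) + (1/2)·(7, -4) = (17/2, -5/2).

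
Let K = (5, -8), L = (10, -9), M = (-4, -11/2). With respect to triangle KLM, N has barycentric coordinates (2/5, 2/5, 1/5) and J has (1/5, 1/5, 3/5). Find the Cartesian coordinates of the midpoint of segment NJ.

(29/10, -73/10)

Barycentric coordinates of the midpoint are the average: (3/10, 3/10, 2/5).
Converting: (3/10)·K + (3/10)·L + (2/5)·M = (29/10, -73/10).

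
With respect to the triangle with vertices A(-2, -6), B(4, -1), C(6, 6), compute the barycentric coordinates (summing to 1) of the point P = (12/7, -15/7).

Signed area of the reference triangle: [ABC] = ½·((-2)·(-1−6) + 4·(6−(-6)) + 6·(-6−(-1))) = ½·(14 + 48 − 30) = 16.
[PBC] = ½·((12/7)·(-1−6) + 4·(6−(-15/7)) + 6·(-15/7−(-1))) = ½·(-12 + 228/7 − 48/7) = 48/7, so the A-coordinate is (48/7)/16 = 3/7.
[APC] = ½·((-2)·(-15/7−6) + (12/7)·(6−(-6)) + 6·(-6−(-15/7))) = ½·(114/7 + 144/7 − 162/7) = 48/7, so the B-coordinate is 3/7.
[ABP] = ½·((-2)·(-1−(-15/7)) + 4·(-15/7−(-6)) + (12/7)·(-6−(-1))) = ½·(-16/7 + 108/7 − 60/7) = 16/7, so the C-coordinate is 1/7.

(3/7, 3/7, 1/7)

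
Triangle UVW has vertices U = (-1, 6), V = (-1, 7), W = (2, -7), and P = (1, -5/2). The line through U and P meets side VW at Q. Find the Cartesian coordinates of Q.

(7/5, -21/5)

Barycentric coordinates of P with respect to UVW: (1/6, 1/6, 2/3).
On side VW the U-coordinate is zero; dropping P's U-weight 1/6 and renormalizing the remaining 1/6 : 2/3 gives weights 1/5, 4/5 on V, W.
Q = (1/5)·(-1, 7) + (4/5)·(2, -7) = (7/5, -21/5).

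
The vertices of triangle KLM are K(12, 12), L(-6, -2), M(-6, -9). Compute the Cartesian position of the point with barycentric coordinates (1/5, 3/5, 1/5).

N = (1/5)·K + (3/5)·L + (1/5)·M.
x-coordinate: (1/5)·12 + (3/5)·(-6) + (1/5)·(-6) = -12/5.
y-coordinate: (1/5)·12 + (3/5)·(-2) + (1/5)·(-9) = -3/5.

(-12/5, -3/5)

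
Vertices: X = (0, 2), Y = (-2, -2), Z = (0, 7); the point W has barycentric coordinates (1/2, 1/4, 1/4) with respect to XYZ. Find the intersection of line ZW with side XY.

(-2/3, 2/3)

Line ZW meets XY where the Z-coordinate vanishes; zeroing W's Z-weight and renormalizing leaves X, Y-weights 1/2 : 1/4 → (2/3, 1/3).
So V = (2/3)·X + (1/3)·Y = (-2/3, 2/3).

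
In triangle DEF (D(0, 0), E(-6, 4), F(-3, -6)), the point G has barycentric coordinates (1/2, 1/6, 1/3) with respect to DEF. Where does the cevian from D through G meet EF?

Line DG meets EF where the D-coordinate vanishes; zeroing G's D-weight and renormalizing leaves E, F-weights 1/6 : 1/3 → (1/3, 2/3).
So H = (1/3)·E + (2/3)·F = (-4, -8/3).

(-4, -8/3)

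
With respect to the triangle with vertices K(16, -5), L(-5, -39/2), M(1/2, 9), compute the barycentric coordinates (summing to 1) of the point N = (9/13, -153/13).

(3/13, 8/13, 2/13)

Signed area of the reference triangle: [KLM] = ½·(16·(-39/2−9) + (-5)·(9−(-5)) + (1/2)·(-5−(-39/2))) = ½·(-456 − 70 + 29/4) = -2075/8.
[NLM] = ½·((9/13)·(-39/2−9) + (-5)·(9−(-153/13)) + (1/2)·(-153/13−(-39/2))) = ½·(-513/26 − 1350/13 + 201/52) = -6225/104, so the K-coordinate is (-6225/104)/(-2075/8) = 3/13.
[KNM] = ½·(16·(-153/13−9) + (9/13)·(9−(-5)) + (1/2)·(-5−(-153/13))) = ½·(-4320/13 + 126/13 + 44/13) = -2075/13, so the L-coordinate is 8/13.
[KLN] = ½·(16·(-39/2−(-153/13)) + (-5)·(-153/13−(-5)) + (9/13)·(-5−(-39/2))) = ½·(-1608/13 + 440/13 + 261/26) = -2075/52, so the M-coordinate is 2/13.
Check: 3/13 + 8/13 + 2/13 = 1.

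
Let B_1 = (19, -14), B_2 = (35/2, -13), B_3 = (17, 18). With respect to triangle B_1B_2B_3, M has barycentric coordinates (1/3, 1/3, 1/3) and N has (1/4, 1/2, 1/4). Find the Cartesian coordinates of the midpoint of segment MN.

(427/24, -17/4)

Barycentric coordinates of the midpoint are the average: (7/24, 5/12, 7/24).
Converting: (7/24)·B_1 + (5/12)·B_2 + (7/24)·B_3 = (427/24, -17/4).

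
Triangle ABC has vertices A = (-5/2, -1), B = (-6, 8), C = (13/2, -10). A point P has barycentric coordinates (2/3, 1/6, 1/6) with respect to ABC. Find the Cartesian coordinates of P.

(-19/12, -1)

P = (2/3)·A + (1/6)·B + (1/6)·C.
x-coordinate: (2/3)·(-5/2) + (1/6)·(-6) + (1/6)·(13/2) = -19/12.
y-coordinate: (2/3)·(-1) + (1/6)·8 + (1/6)·(-10) = -1.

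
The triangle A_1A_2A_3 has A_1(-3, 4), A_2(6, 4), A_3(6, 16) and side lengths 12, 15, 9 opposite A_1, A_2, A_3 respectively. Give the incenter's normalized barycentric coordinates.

(1/3, 5/12, 1/4)

The incenter has barycentric coordinates proportional to the opposite side lengths: (12 : 15 : 9).
Normalizing by 12+15+9 = 36 gives (1/3, 5/12, 1/4).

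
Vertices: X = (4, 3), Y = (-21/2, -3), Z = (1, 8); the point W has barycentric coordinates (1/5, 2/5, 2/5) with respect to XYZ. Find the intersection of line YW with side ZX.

(2, 19/3)

Line YW meets ZX where the Y-coordinate vanishes; zeroing W's Y-weight and renormalizing leaves Z, X-weights 2/5 : 1/5 → (2/3, 1/3).
So V = (2/3)·Z + (1/3)·X = (2, 19/3).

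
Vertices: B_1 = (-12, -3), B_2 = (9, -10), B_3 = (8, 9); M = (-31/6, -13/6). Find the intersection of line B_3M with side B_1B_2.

Barycentric coordinates of M with respect to B_1B_2B_3: (2/3, 1/6, 1/6).
On side B_1B_2 the B_3-coordinate is zero; dropping M's B_3-weight 1/6 and renormalizing the remaining 2/3 : 1/6 gives weights 4/5, 1/5 on B_1, B_2.
N = (4/5)·(-12, -3) + (1/5)·(9, -10) = (-39/5, -22/5).

(-39/5, -22/5)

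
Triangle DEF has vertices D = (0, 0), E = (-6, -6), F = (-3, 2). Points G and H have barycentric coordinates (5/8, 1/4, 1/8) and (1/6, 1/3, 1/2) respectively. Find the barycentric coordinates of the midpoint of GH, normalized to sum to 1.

(19/48, 7/24, 5/16)

Since both coordinate triples sum to 1, the midpoint's barycentrics are the componentwise average.
(5/8+1/6)/2 = 19/48; similarly 7/24 and 5/16.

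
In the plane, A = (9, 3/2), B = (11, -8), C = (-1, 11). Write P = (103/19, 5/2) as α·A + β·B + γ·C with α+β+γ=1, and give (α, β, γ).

(5/19, 6/19, 8/19)

Signed area of the reference triangle: [ABC] = ½·(9·(-8−11) + 11·(11−(3/2)) + (-1)·(3/2−(-8))) = ½·(-171 + 209/2 − 19/2) = -38.
[PBC] = ½·((103/19)·(-8−11) + 11·(11−(5/2)) + (-1)·(5/2−(-8))) = ½·(-103 + 187/2 − 21/2) = -10, so the A-coordinate is (-10)/(-38) = 5/19.
[APC] = ½·(9·(5/2−11) + (103/19)·(11−(3/2)) + (-1)·(3/2−(5/2))) = ½·(-153/2 + 103/2 + 1) = -12, so the B-coordinate is 6/19.
[ABP] = ½·(9·(-8−(5/2)) + 11·(5/2−(3/2)) + (103/19)·(3/2−(-8))) = ½·(-189/2 + 11 + 103/2) = -16, so the C-coordinate is 8/19.
Check: 5/19 + 6/19 + 8/19 = 1.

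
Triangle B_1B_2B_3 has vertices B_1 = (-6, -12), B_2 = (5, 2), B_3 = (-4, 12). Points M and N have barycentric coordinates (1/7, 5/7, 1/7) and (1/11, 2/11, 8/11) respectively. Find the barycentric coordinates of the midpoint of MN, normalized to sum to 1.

Since both coordinate triples sum to 1, the midpoint's barycentrics are the componentwise average.
(1/7+1/11)/2 = 9/77; similarly 69/154 and 67/154.

(9/77, 69/154, 67/154)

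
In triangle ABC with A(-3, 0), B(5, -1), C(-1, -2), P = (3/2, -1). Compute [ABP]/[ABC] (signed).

[ABC] = ½·((-3)·(-1−(-2)) + 5·(-2−0) + (-1)·(0−(-1))) = ½·(-3 − 10 − 1) = -7.
[ABP] = ½·((-3)·(-1−(-1)) + 5·(-1−0) + (3/2)·(0−(-1))) = ½·(0 − 5 + 3/2) = -7/4, so the ratio is (-7/4)/(-7) = 1/4.

1/4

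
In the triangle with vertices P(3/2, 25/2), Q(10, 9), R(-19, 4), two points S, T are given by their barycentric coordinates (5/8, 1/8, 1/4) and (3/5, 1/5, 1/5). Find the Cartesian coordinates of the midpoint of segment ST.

(-277/160, 1603/160)

Barycentric coordinates of the midpoint are the average: (49/80, 13/80, 9/40).
Converting: (49/80)·P + (13/80)·Q + (9/40)·R = (-277/160, 1603/160).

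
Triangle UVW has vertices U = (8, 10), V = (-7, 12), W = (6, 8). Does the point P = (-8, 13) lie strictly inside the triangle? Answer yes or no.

no

Barycentric coordinates of P: (9/34, 19/17, -13/34).
The three coordinates are positive, positive, negative; a point is interior exactly when all three are positive.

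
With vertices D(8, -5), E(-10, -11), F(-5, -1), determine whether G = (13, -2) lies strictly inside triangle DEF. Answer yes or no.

Barycentric coordinates of G: (37/30, -59/150, 4/25).
The three coordinates are positive, negative, positive; a point is interior exactly when all three are positive.

no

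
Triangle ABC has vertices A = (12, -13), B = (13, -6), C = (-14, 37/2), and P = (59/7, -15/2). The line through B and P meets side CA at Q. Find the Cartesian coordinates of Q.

(23/3, -31/4)

Barycentric coordinates of P with respect to ABC: (5/7, 1/7, 1/7).
On side CA the B-coordinate is zero; dropping P's B-weight 1/7 and renormalizing the remaining 1/7 : 5/7 gives weights 1/6, 5/6 on C, A.
Q = (1/6)·(-14, 37/2) + (5/6)·(12, -13) = (23/3, -31/4).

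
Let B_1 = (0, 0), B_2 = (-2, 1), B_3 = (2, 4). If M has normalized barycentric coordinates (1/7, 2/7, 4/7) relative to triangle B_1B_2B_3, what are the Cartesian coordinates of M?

M = (1/7)·B_1 + (2/7)·B_2 + (4/7)·B_3.
x-coordinate: (1/7)·0 + (2/7)·(-2) + (4/7)·2 = 4/7.
y-coordinate: (1/7)·0 + (2/7)·1 + (4/7)·4 = 18/7.

(4/7, 18/7)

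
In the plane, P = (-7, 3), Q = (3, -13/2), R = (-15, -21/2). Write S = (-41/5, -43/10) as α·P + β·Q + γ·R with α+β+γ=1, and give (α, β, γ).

(2/5, 1/5, 2/5)

Signed area of the reference triangle: [PQR] = ½·((-7)·(-13/2−(-21/2)) + 3·(-21/2−3) + (-15)·(3−(-13/2))) = ½·(-28 − 81/2 − 285/2) = -211/2.
[SQR] = ½·((-41/5)·(-13/2−(-21/2)) + 3·(-21/2−(-43/10)) + (-15)·(-43/10−(-13/2))) = ½·(-164/5 − 93/5 − 33) = -211/5, so the P-coordinate is (-211/5)/(-211/2) = 2/5.
[PSR] = ½·((-7)·(-43/10−(-21/2)) + (-41/5)·(-21/2−3) + (-15)·(3−(-43/10))) = ½·(-217/5 + 1107/10 − 219/2) = -211/10, so the Q-coordinate is 1/5.
[PQS] = ½·((-7)·(-13/2−(-43/10)) + 3·(-43/10−3) + (-41/5)·(3−(-13/2))) = ½·(77/5 − 219/10 − 779/10) = -211/5, so the R-coordinate is 2/5.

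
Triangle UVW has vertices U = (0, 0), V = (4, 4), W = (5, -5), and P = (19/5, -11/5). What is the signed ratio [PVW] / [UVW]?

[UVW] = ½·(0·(4−(-5)) + 4·(-5−0) + 5·(0−4)) = ½·(0 − 20 − 20) = -20.
[PVW] = ½·((19/5)·(4−(-5)) + 4·(-5−(-11/5)) + 5·(-11/5−4)) = ½·(171/5 − 56/5 − 31) = -4, so the ratio is (-4)/(-20) = 1/5.

1/5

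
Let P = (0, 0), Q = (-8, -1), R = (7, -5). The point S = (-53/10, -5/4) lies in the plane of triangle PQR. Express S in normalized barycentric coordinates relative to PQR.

Signed area of the reference triangle: [PQR] = ½·(0·(-1−(-5)) + (-8)·(-5−0) + 7·(0−(-1))) = ½·(0 + 40 + 7) = 47/2.
[SQR] = ½·((-53/10)·(-1−(-5)) + (-8)·(-5−(-5/4)) + 7·(-5/4−(-1))) = ½·(-106/5 + 30 − 7/4) = 141/40, so the P-coordinate is (141/40)/(47/2) = 3/20.
[PSR] = ½·(0·(-5/4−(-5)) + (-53/10)·(-5−0) + 7·(0−(-5/4))) = ½·(0 + 53/2 + 35/4) = 141/8, so the Q-coordinate is 3/4.
[PQS] = ½·(0·(-1−(-5/4)) + (-8)·(-5/4−0) + (-53/10)·(0−(-1))) = ½·(0 + 10 − 53/10) = 47/20, so the R-coordinate is 1/10.
Check: 3/20 + 3/4 + 1/10 = 1.

(3/20, 3/4, 1/10)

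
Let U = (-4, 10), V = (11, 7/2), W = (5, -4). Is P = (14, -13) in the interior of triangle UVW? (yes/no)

Barycentric coordinates of P: (-81/101, 30/101, 152/101).
The three coordinates are negative, positive, positive; a point is interior exactly when all three are positive.

no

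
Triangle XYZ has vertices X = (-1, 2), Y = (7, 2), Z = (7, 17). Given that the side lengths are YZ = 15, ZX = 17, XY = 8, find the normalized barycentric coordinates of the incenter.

(3/8, 17/40, 1/5)

The incenter has barycentric coordinates proportional to the opposite side lengths: (15 : 17 : 8).
Normalizing by 15+17+8 = 40 gives (3/8, 17/40, 1/5).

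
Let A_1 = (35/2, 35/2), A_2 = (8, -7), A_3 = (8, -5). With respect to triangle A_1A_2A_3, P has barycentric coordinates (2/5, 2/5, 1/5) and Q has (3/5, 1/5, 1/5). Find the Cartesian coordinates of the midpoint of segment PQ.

Barycentric coordinates of the midpoint are the average: (1/2, 3/10, 1/5).
Converting: (1/2)·A_1 + (3/10)·A_2 + (1/5)·A_3 = (51/4, 113/20).

(51/4, 113/20)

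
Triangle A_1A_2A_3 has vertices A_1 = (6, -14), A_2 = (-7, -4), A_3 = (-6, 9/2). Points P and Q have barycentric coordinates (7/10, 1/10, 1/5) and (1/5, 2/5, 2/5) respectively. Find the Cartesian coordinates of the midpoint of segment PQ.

(-17/20, -119/20)

Barycentric coordinates of the midpoint are the average: (9/20, 1/4, 3/10).
Converting: (9/20)·A_1 + (1/4)·A_2 + (3/10)·A_3 = (-17/20, -119/20).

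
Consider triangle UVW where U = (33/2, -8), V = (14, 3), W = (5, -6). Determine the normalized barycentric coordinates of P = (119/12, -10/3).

(1/6, 1/3, 1/2)

Signed area of the reference triangle: [UVW] = ½·((33/2)·(3−(-6)) + 14·(-6−(-8)) + 5·(-8−3)) = ½·(297/2 + 28 − 55) = 243/4.
[PVW] = ½·((119/12)·(3−(-6)) + 14·(-6−(-10/3)) + 5·(-10/3−3)) = ½·(357/4 − 112/3 − 95/3) = 81/8, so the U-coordinate is (81/8)/(243/4) = 1/6.
[UPW] = ½·((33/2)·(-10/3−(-6)) + (119/12)·(-6−(-8)) + 5·(-8−(-10/3))) = ½·(44 + 119/6 − 70/3) = 81/4, so the V-coordinate is 1/3.
[UVP] = ½·((33/2)·(3−(-10/3)) + 14·(-10/3−(-8)) + (119/12)·(-8−3)) = ½·(209/2 + 196/3 − 1309/12) = 243/8, so the W-coordinate is 1/2.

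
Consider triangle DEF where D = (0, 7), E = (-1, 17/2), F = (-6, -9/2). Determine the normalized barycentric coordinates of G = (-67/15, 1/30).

Signed area of the reference triangle: [DEF] = ½·(0·(17/2−(-9/2)) + (-1)·(-9/2−7) + (-6)·(7−(17/2))) = ½·(0 + 23/2 + 9) = 41/4.
[GEF] = ½·((-67/15)·(17/2−(-9/2)) + (-1)·(-9/2−(1/30)) + (-6)·(1/30−(17/2))) = ½·(-871/15 + 68/15 + 254/5) = -41/30, so the D-coordinate is (-41/30)/(41/4) = -2/15.
[DGF] = ½·(0·(1/30−(-9/2)) + (-67/15)·(-9/2−7) + (-6)·(7−(1/30))) = ½·(0 + 1541/30 − 209/5) = 287/60, so the E-coordinate is 7/15.
[DEG] = ½·(0·(17/2−(1/30)) + (-1)·(1/30−7) + (-67/15)·(7−(17/2))) = ½·(0 + 209/30 + 67/10) = 41/6, so the F-coordinate is 2/3.

(-2/15, 7/15, 2/3)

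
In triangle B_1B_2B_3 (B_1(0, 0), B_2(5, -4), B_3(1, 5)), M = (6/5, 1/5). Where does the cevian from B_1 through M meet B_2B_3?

(3, 1/2)

Barycentric coordinates of M with respect to B_1B_2B_3: (3/5, 1/5, 1/5).
On side B_2B_3 the B_1-coordinate is zero; dropping M's B_1-weight 3/5 and renormalizing the remaining 1/5 : 1/5 gives weights 1/2, 1/2 on B_2, B_3.
N = (1/2)·(5, -4) + (1/2)·(1, 5) = (3, 1/2).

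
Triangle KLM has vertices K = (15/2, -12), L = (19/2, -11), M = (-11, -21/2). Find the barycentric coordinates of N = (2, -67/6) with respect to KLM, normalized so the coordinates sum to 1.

(1/3, 1/3, 1/3)

Signed area of the reference triangle: [KLM] = ½·((15/2)·(-11−(-21/2)) + (19/2)·(-21/2−(-12)) + (-11)·(-12−(-11))) = ½·(-15/4 + 57/4 + 11) = 43/4.
[NLM] = ½·(2·(-11−(-21/2)) + (19/2)·(-21/2−(-67/6)) + (-11)·(-67/6−(-11))) = ½·(-1 + 19/3 + 11/6) = 43/12, so the K-coordinate is (43/12)/(43/4) = 1/3.
[KNM] = ½·((15/2)·(-67/6−(-21/2)) + 2·(-21/2−(-12)) + (-11)·(-12−(-67/6))) = ½·(-5 + 3 + 55/6) = 43/12, so the L-coordinate is 1/3.
[KLN] = ½·((15/2)·(-11−(-67/6)) + (19/2)·(-67/6−(-12)) + 2·(-12−(-11))) = ½·(5/4 + 95/12 − 2) = 43/12, so the M-coordinate is 1/3.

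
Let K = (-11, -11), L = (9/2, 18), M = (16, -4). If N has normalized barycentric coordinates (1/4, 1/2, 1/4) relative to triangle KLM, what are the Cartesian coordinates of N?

N = (1/4)·K + (1/2)·L + (1/4)·M.
x-coordinate: (1/4)·(-11) + (1/2)·(9/2) + (1/4)·16 = 7/2.
y-coordinate: (1/4)·(-11) + (1/2)·18 + (1/4)·(-4) = 21/4.

(7/2, 21/4)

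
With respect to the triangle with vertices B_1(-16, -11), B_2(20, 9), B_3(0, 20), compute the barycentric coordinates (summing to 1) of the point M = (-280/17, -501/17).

Signed area of the reference triangle: [B_1B_2B_3] = ½·((-16)·(9−20) + 20·(20−(-11)) + 0·(-11−9)) = ½·(176 + 620 + 0) = 398.
[MB_2B_3] = ½·((-280/17)·(9−20) + 20·(20−(-501/17)) + 0·(-501/17−9)) = ½·(3080/17 + 16820/17 + 0) = 9950/17, so the B_1-coordinate is (9950/17)/398 = 25/17.
[B_1MB_3] = ½·((-16)·(-501/17−20) + (-280/17)·(20−(-11)) + 0·(-11−(-501/17))) = ½·(13456/17 − 8680/17 + 0) = 2388/17, so the B_2-coordinate is 6/17.
[B_1B_2M] = ½·((-16)·(9−(-501/17)) + 20·(-501/17−(-11)) + (-280/17)·(-11−9)) = ½·(-10464/17 − 6280/17 + 5600/17) = -5572/17, so the B_3-coordinate is -14/17.

(25/17, 6/17, -14/17)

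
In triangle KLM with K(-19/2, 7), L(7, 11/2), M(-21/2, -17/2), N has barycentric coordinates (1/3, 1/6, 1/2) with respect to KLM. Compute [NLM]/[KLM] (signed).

1/3

The signed ratio [NLM]/[KLM] equals the barycentric coordinate of N at vertex K, which is 1/3.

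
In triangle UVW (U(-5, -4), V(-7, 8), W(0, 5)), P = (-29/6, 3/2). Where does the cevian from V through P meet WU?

(-15/4, -7/4)

Barycentric coordinates of P with respect to UVW: (1/2, 1/3, 1/6).
On side WU the V-coordinate is zero; dropping P's V-weight 1/3 and renormalizing the remaining 1/6 : 1/2 gives weights 1/4, 3/4 on W, U.
Q = (1/4)·(0, 5) + (3/4)·(-5, -4) = (-15/4, -7/4).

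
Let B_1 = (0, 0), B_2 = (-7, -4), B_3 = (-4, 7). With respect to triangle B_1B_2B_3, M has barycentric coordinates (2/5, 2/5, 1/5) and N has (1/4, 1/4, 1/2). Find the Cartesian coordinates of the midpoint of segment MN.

(-147/40, 23/20)

Barycentric coordinates of the midpoint are the average: (13/40, 13/40, 7/20).
Converting: (13/40)·B_1 + (13/40)·B_2 + (7/20)·B_3 = (-147/40, 23/20).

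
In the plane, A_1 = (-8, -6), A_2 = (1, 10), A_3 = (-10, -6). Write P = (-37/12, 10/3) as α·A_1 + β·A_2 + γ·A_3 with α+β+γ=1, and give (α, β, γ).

(1/4, 7/12, 1/6)

Signed area of the reference triangle: [A_1A_2A_3] = ½·((-8)·(10−(-6)) + 1·(-6−(-6)) + (-10)·(-6−10)) = ½·(-128 + 0 + 160) = 16.
[PA_2A_3] = ½·((-37/12)·(10−(-6)) + 1·(-6−(10/3)) + (-10)·(10/3−10)) = ½·(-148/3 − 28/3 + 200/3) = 4, so the A_1-coordinate is 4/16 = 1/4.
[A_1PA_3] = ½·((-8)·(10/3−(-6)) + (-37/12)·(-6−(-6)) + (-10)·(-6−(10/3))) = ½·(-224/3 + 0 + 280/3) = 28/3, so the A_2-coordinate is 7/12.
[A_1A_2P] = ½·((-8)·(10−(10/3)) + 1·(10/3−(-6)) + (-37/12)·(-6−10)) = ½·(-160/3 + 28/3 + 148/3) = 8/3, so the A_3-coordinate is 1/6.
Check: 1/4 + 7/12 + 1/6 = 1.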